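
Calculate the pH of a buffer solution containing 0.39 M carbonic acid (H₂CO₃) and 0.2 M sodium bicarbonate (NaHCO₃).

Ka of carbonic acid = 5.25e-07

pKa = -log(5.25e-07) = 6.28. pH = pKa + log([A⁻]/[HA]) = 6.28 + log(0.2/0.39)

pH = 5.99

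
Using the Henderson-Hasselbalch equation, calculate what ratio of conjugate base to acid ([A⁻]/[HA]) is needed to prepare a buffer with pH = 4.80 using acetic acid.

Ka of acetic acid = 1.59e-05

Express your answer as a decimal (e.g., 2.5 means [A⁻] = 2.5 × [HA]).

pKa = -log(1.59e-05) = 4.7986. pH = pKa + log([A⁻]/[HA]), so log([A⁻]/[HA]) = pH − pKa = 4.80 − 4.7986 = 0.0014. [A⁻]/[HA] = 10^(0.0014) = 1.00

[A⁻]/[HA] = 1.00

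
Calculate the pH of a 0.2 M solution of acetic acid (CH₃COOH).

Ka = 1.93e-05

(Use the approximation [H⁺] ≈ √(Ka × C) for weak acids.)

[H⁺] = √(Ka × C) = √(1.93e-05 × 0.2) = 1.9647e-03. pH = -log(1.9647e-03)

pH = 2.71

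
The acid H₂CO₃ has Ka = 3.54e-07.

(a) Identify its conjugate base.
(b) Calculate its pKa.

(a) The conjugate base is formed by removing one H⁺ from H₂CO₃, giving HCO₃⁻. (b) pKa = -log(Ka) = -log(3.54e-07) = 6.45.

Conjugate base: HCO₃⁻; pK_a = 6.45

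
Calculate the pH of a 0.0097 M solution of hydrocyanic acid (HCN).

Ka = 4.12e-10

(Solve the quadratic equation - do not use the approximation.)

x² + Ka×x - Ka×C = 0. Using quadratic formula: [H⁺] = 1.9989e-06

pH = 5.70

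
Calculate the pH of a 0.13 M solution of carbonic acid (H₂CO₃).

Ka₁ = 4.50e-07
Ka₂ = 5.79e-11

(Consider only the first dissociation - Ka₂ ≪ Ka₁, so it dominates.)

First dissociation dominates. From Ka₁ = [H⁺][HA⁻]/[H₂A], x² + Ka₁·x − Ka₁·C = 0 with C = 0.13 M and Ka₁ = 4.50e-07. Solving: [H⁺] = (−Ka₁ + √(Ka₁² + 4·Ka₁·C)) / 2 = 2.4164e-04 M. pH = -log(2.4164e-04) = 3.62.

pH = 3.62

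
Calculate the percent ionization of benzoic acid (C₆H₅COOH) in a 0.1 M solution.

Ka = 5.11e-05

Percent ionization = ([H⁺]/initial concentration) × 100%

Using Ka equilibrium: x² + Ka×x - Ka×C = 0. Solving: [H⁺] = 2.2351e-03. Percent = (2.2351e-03/0.1) × 100

Percent ionization = 2.24%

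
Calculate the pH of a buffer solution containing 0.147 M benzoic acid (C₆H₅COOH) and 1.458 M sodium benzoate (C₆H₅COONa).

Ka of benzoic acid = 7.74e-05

pKa = -log(7.74e-05) = 4.11. pH = pKa + log([A⁻]/[HA]) = 4.11 + log(1.458/0.147)

pH = 5.11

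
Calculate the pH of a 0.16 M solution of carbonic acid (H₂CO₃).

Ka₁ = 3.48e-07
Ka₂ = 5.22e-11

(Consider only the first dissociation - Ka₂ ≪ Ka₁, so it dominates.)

First dissociation dominates. From Ka₁ = [H⁺][HA⁻]/[H₂A], x² + Ka₁·x − Ka₁·C = 0 with C = 0.16 M and Ka₁ = 3.48e-07. Solving: [H⁺] = (−Ka₁ + √(Ka₁² + 4·Ka₁·C)) / 2 = 2.3579e-04 M. pH = -log(2.3579e-04) = 3.63.

pH = 3.63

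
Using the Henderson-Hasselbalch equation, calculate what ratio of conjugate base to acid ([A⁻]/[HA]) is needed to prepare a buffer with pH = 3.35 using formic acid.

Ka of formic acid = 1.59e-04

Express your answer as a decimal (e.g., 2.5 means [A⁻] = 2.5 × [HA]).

pKa = -log(1.59e-04) = 3.7986. pH = pKa + log([A⁻]/[HA]), so log([A⁻]/[HA]) = pH − pKa = 3.35 − 3.7986 = -0.4486. [A⁻]/[HA] = 10^(-0.4486) = 0.356

[A⁻]/[HA] = 0.356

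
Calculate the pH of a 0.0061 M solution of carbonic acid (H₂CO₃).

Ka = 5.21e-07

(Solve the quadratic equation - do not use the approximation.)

x² + Ka×x - Ka×C = 0. Using quadratic formula: [H⁺] = 5.6115e-05

pH = 4.25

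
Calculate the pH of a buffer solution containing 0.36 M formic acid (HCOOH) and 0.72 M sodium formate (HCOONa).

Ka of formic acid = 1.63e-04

pKa = -log(1.63e-04) = 3.79. pH = pKa + log([A⁻]/[HA]) = 3.79 + log(0.72/0.36)

pH = 4.09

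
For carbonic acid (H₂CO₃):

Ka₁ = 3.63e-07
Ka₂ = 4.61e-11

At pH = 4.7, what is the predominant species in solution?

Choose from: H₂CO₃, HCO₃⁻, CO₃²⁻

pKa₁ = 6.44, pKa₂ = 10.34. For a polyprotic acid the predominant species crosses at each pKa: below pKa_n the protonated form dominates, above it the deprotonated form does. At pH = 4.7, the predominant species is H₂CO₃.

H₂CO₃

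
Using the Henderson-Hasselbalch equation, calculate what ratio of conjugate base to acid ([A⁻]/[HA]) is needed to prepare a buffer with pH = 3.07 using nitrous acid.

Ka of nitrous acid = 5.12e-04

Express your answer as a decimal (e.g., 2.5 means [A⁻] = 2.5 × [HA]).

pKa = -log(5.12e-04) = 3.2907. pH = pKa + log([A⁻]/[HA]), so log([A⁻]/[HA]) = pH − pKa = 3.07 − 3.2907 = -0.2207. [A⁻]/[HA] = 10^(-0.2207) = 0.602

[A⁻]/[HA] = 0.602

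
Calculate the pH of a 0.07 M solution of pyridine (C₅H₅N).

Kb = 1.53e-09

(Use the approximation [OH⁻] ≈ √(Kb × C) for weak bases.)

[OH⁻] = √(Kb × C) = √(1.53e-09 × 0.07) = 1.0349e-05. pOH = 4.99, pH = 14 - pOH

pH = 9.01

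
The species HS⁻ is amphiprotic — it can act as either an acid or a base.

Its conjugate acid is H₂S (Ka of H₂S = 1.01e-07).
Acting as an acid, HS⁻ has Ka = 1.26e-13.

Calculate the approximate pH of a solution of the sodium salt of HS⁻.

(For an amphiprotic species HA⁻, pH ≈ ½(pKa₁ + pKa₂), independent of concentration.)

pKa₁ = -log(1.01e-07) = 7.00; pKa₂ = -log(1.26e-13) = 12.90. For an amphiprotic species, pH ≈ ½(pKa₁ + pKa₂) = ½(7.00 + 12.90) = 9.95.

pH = 9.95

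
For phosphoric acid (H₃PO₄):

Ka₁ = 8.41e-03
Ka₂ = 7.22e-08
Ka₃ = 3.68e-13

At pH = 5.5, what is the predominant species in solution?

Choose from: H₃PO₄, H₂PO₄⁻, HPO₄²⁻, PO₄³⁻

pKa₁ = 2.08, pKa₂ = 7.14, pKa₃ = 12.43. For a polyprotic acid the predominant species crosses at each pKa: below pKa_n the protonated form dominates, above it the deprotonated form does. At pH = 5.5, the predominant species is H₂PO₄⁻.

H₂PO₄⁻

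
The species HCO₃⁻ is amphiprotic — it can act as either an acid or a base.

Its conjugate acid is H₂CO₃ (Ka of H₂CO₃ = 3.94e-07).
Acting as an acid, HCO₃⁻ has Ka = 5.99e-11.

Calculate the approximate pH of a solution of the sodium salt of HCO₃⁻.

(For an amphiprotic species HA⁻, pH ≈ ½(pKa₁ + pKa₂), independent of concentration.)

pKa₁ = -log(3.94e-07) = 6.40; pKa₂ = -log(5.99e-11) = 10.22. For an amphiprotic species, pH ≈ ½(pKa₁ + pKa₂) = ½(6.40 + 10.22) = 8.31.

pH = 8.31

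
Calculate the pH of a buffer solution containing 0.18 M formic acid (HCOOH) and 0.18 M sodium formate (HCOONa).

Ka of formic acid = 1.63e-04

pKa = -log(1.63e-04) = 3.79. pH = pKa + log([A⁻]/[HA]) = 3.79 + log(0.18/0.18)

pH = 3.79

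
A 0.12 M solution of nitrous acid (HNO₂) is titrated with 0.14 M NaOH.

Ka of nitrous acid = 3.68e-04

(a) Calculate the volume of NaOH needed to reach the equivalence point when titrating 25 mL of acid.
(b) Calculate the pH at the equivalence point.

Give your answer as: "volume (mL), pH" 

moles acid = 0.12 × 25/1000 = 0.003 mol; V_base = moles/0.14 × 1000 = 21.4 mL. At equivalence only the conjugate base is present: [A⁻] = 0.003/0.046 = 6.4615e-02 M. Kb = Kw/Ka = 2.72e-11; [OH⁻] = √(Kb × [A⁻]) = 1.3251e-06; pOH = 5.88; pH = 14 - pOH = 8.12.

V = 21.4 mL, pH = 8.12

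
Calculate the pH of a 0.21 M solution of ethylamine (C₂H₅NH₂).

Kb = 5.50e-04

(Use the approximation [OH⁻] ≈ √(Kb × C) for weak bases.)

[OH⁻] = √(Kb × C) = √(5.50e-04 × 0.21) = 1.0747e-02. pOH = 1.97, pH = 14 - pOH

pH = 12.03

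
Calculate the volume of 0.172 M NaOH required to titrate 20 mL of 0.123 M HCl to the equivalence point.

At equivalence: moles acid = moles base. moles HCl = 0.123 × 20/1000 = 0.00246 mol. V_base = moles / 0.172 × 1000 = 14.3 mL.

V_{base} = 14.3 mL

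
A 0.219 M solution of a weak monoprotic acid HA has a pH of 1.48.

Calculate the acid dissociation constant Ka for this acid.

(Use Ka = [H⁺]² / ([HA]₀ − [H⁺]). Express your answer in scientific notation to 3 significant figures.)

[H⁺] = 10^(−pH) = 10^(−1.48) = 3.311e-02 M. For HA ⇌ H⁺ + A⁻, Ka = [H⁺][A⁻]/[HA] = [H⁺]² / ([HA]₀ − [H⁺]) = (3.311e-02)² / (0.219 − 3.311e-02) = 5.90e-03.

K_a = 5.90e-03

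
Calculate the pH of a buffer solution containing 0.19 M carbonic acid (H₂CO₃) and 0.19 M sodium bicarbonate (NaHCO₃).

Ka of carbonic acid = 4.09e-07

pKa = -log(4.09e-07) = 6.39. pH = pKa + log([A⁻]/[HA]) = 6.39 + log(0.19/0.19)

pH = 6.39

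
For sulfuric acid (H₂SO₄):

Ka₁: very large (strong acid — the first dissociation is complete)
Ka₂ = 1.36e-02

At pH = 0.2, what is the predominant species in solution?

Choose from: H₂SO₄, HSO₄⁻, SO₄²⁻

The first dissociation is complete, so H₂SO₄ itself is never the predominant species in water; pKa₂ = -log(1.36e-02) = 1.87. For a polyprotic acid the predominant species crosses at each pKa: below pKa_n the protonated form dominates, above it the deprotonated form does. At pH = 0.2, the predominant species is HSO₄⁻.

HSO₄⁻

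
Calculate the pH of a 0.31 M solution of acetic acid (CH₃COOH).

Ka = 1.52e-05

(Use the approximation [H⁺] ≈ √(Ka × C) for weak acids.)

[H⁺] = √(Ka × C) = √(1.52e-05 × 0.31) = 2.1707e-03. pH = -log(2.1707e-03)

pH = 2.66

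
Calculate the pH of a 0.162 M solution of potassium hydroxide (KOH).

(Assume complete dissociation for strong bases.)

[OH⁻] = 0.162 M for strong base. pOH = -log[OH⁻] = 0.79, pH = 14 - pOH

pH = 13.21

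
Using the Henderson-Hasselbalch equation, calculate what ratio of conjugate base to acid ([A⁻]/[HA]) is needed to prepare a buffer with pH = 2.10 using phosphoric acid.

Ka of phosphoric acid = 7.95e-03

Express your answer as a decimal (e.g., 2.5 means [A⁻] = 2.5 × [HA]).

pKa = -log(7.95e-03) = 2.0996. pH = pKa + log([A⁻]/[HA]), so log([A⁻]/[HA]) = pH − pKa = 2.10 − 2.0996 = 0.0004. [A⁻]/[HA] = 10^(0.0004) = 1.00

[A⁻]/[HA] = 1.00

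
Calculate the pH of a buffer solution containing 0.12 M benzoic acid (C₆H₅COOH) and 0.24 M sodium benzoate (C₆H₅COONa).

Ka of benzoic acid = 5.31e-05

pKa = -log(5.31e-05) = 4.27. pH = pKa + log([A⁻]/[HA]) = 4.27 + log(0.24/0.12)

pH = 4.58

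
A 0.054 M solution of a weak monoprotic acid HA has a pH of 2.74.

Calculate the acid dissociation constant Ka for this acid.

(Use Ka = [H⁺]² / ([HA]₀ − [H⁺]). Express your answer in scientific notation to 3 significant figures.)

[H⁺] = 10^(−pH) = 10^(−2.74) = 1.820e-03 M. For HA ⇌ H⁺ + A⁻, Ka = [H⁺][A⁻]/[HA] = [H⁺]² / ([HA]₀ − [H⁺]) = (1.820e-03)² / (0.054 − 1.820e-03) = 6.35e-05.

K_a = 6.35e-05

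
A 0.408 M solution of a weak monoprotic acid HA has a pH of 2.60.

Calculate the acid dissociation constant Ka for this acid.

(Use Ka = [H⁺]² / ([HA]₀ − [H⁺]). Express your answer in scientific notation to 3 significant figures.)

[H⁺] = 10^(−pH) = 10^(−2.60) = 2.512e-03 M. For HA ⇌ H⁺ + A⁻, Ka = [H⁺][A⁻]/[HA] = [H⁺]² / ([HA]₀ − [H⁺]) = (2.512e-03)² / (0.408 − 2.512e-03) = 1.56e-05.

K_a = 1.56e-05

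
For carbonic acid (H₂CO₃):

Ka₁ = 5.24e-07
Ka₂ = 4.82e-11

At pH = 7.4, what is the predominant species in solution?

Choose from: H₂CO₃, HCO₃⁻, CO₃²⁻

pKa₁ = 6.28, pKa₂ = 10.32. For a polyprotic acid the predominant species crosses at each pKa: below pKa_n the protonated form dominates, above it the deprotonated form does. At pH = 7.4, the predominant species is HCO₃⁻.

HCO₃⁻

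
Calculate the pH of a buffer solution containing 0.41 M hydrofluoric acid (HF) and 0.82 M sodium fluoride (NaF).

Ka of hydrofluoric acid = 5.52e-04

pKa = -log(5.52e-04) = 3.26. pH = pKa + log([A⁻]/[HA]) = 3.26 + log(0.82/0.41)

pH = 3.56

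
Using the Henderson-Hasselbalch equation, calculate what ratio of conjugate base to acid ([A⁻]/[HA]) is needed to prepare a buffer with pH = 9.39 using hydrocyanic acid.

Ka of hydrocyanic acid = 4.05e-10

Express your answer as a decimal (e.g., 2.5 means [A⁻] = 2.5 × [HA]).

pKa = -log(4.05e-10) = 9.3925. pH = pKa + log([A⁻]/[HA]), so log([A⁻]/[HA]) = pH − pKa = 9.39 − 9.3925 = -0.0025. [A⁻]/[HA] = 10^(-0.0025) = 0.994

[A⁻]/[HA] = 0.994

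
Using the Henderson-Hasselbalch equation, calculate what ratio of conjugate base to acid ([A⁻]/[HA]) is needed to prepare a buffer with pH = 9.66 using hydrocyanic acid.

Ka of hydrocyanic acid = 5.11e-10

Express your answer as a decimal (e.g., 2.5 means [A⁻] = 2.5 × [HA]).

pKa = -log(5.11e-10) = 9.2916. pH = pKa + log([A⁻]/[HA]), so log([A⁻]/[HA]) = pH − pKa = 9.66 − 9.2916 = 0.3684. [A⁻]/[HA] = 10^(0.3684) = 2.34

[A⁻]/[HA] = 2.34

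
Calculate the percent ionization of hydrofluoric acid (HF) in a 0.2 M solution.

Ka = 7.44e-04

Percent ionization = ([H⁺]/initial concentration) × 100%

Using Ka equilibrium: x² + Ka×x - Ka×C = 0. Solving: [H⁺] = 1.1832e-02. Percent = (1.1832e-02/0.2) × 100

Percent ionization = 5.92%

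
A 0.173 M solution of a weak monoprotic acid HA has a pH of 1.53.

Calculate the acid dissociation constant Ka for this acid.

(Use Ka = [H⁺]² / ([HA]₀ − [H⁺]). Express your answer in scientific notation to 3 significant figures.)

[H⁺] = 10^(−pH) = 10^(−1.53) = 2.951e-02 M. For HA ⇌ H⁺ + A⁻, Ka = [H⁺][A⁻]/[HA] = [H⁺]² / ([HA]₀ − [H⁺]) = (2.951e-02)² / (0.173 − 2.951e-02) = 6.07e-03.

K_a = 6.07e-03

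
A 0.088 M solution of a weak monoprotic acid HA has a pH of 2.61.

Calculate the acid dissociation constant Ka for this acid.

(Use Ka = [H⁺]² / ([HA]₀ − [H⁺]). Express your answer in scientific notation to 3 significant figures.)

[H⁺] = 10^(−pH) = 10^(−2.61) = 2.455e-03 M. For HA ⇌ H⁺ + A⁻, Ka = [H⁺][A⁻]/[HA] = [H⁺]² / ([HA]₀ − [H⁺]) = (2.455e-03)² / (0.088 − 2.455e-03) = 7.04e-05.

K_a = 7.04e-05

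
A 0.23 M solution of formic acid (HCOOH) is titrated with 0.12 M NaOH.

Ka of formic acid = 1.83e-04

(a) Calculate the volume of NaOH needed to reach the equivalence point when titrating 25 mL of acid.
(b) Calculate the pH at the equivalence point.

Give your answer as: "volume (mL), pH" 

moles acid = 0.23 × 25/1000 = 0.00575 mol; V_base = moles/0.12 × 1000 = 47.9 mL. At equivalence only the conjugate base is present: [A⁻] = 0.00575/0.073 = 7.8857e-02 M. Kb = Kw/Ka = 5.46e-11; [OH⁻] = √(Kb × [A⁻]) = 2.0758e-06; pOH = 5.68; pH = 14 - pOH = 8.32.

V = 47.9 mL, pH = 8.32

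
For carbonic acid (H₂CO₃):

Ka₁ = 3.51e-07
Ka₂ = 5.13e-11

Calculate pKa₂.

pKa₂ = -log(Ka₂) = -log(5.13e-11) = 10.29.

pK_{a2} = 10.29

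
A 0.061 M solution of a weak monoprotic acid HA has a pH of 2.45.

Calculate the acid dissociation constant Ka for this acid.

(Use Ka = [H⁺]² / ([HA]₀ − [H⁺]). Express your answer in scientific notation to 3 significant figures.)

[H⁺] = 10^(−pH) = 10^(−2.45) = 3.548e-03 M. For HA ⇌ H⁺ + A⁻, Ka = [H⁺][A⁻]/[HA] = [H⁺]² / ([HA]₀ − [H⁺]) = (3.548e-03)² / (0.061 − 3.548e-03) = 2.19e-04.

K_a = 2.19e-04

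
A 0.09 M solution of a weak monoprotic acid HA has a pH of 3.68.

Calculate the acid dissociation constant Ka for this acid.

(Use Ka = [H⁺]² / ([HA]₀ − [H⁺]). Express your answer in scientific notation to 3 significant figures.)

[H⁺] = 10^(−pH) = 10^(−3.68) = 2.089e-04 M. For HA ⇌ H⁺ + A⁻, Ka = [H⁺][A⁻]/[HA] = [H⁺]² / ([HA]₀ − [H⁺]) = (2.089e-04)² / (0.09 − 2.089e-04) = 4.86e-07.

K_a = 4.86e-07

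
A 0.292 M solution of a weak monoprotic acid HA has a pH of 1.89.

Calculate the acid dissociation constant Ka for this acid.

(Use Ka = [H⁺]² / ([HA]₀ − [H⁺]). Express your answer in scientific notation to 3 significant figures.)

[H⁺] = 10^(−pH) = 10^(−1.89) = 1.288e-02 M. For HA ⇌ H⁺ + A⁻, Ka = [H⁺][A⁻]/[HA] = [H⁺]² / ([HA]₀ − [H⁺]) = (1.288e-02)² / (0.292 − 1.288e-02) = 5.95e-04.

K_a = 5.95e-04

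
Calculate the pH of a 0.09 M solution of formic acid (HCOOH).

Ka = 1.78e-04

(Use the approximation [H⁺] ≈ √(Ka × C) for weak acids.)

[H⁺] = √(Ka × C) = √(1.78e-04 × 0.09) = 4.0025e-03. pH = -log(4.0025e-03)

pH = 2.40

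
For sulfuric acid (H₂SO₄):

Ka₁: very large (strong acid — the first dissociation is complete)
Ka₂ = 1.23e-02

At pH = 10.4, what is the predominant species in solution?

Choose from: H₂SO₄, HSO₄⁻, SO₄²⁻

The first dissociation is complete, so H₂SO₄ itself is never the predominant species in water; pKa₂ = -log(1.23e-02) = 1.91. For a polyprotic acid the predominant species crosses at each pKa: below pKa_n the protonated form dominates, above it the deprotonated form does. At pH = 10.4, the predominant species is SO₄²⁻.

SO₄²⁻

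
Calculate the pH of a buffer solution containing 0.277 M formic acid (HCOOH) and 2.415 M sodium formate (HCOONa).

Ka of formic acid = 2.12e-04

pKa = -log(2.12e-04) = 3.67. pH = pKa + log([A⁻]/[HA]) = 3.67 + log(2.415/0.277)

pH = 4.61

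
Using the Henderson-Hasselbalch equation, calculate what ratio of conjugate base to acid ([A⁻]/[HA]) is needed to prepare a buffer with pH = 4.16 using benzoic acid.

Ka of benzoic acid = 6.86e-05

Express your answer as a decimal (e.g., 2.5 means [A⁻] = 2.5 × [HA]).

pKa = -log(6.86e-05) = 4.1637. pH = pKa + log([A⁻]/[HA]), so log([A⁻]/[HA]) = pH − pKa = 4.16 − 4.1637 = -0.0037. [A⁻]/[HA] = 10^(-0.0037) = 0.992

[A⁻]/[HA] = 0.992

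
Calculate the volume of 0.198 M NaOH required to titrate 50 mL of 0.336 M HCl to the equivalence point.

At equivalence: moles acid = moles base. moles HCl = 0.336 × 50/1000 = 0.0168 mol. V_base = moles / 0.198 × 1000 = 84.8 mL.

V_{base} = 84.8 mL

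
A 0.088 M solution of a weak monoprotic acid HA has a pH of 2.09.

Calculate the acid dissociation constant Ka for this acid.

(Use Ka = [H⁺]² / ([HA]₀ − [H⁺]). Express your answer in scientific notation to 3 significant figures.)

[H⁺] = 10^(−pH) = 10^(−2.09) = 8.128e-03 M. For HA ⇌ H⁺ + A⁻, Ka = [H⁺][A⁻]/[HA] = [H⁺]² / ([HA]₀ − [H⁺]) = (8.128e-03)² / (0.088 − 8.128e-03) = 8.27e-04.

K_a = 8.27e-04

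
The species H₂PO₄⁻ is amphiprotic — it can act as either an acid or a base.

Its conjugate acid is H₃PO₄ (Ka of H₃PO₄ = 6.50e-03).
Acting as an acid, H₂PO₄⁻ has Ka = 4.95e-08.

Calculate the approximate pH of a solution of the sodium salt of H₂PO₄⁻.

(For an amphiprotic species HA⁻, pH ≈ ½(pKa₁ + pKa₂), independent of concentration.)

pKa₁ = -log(6.50e-03) = 2.19; pKa₂ = -log(4.95e-08) = 7.31. For an amphiprotic species, pH ≈ ½(pKa₁ + pKa₂) = ½(2.19 + 7.31) = 4.75.

pH = 4.75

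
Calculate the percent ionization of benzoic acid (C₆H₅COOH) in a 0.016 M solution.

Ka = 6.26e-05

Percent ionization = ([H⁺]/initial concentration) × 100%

Using Ka equilibrium: x² + Ka×x - Ka×C = 0. Solving: [H⁺] = 9.6999e-04. Percent = (9.6999e-04/0.016) × 100

Percent ionization = 6.06%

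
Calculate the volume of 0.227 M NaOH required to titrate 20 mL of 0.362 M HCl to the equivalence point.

At equivalence: moles acid = moles base. moles HCl = 0.362 × 20/1000 = 0.00724 mol. V_base = moles / 0.227 × 1000 = 31.9 mL.

V_{base} = 31.9 mL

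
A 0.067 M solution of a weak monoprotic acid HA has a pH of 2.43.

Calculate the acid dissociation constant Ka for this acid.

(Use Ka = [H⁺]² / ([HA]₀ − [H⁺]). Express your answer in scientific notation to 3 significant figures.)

[H⁺] = 10^(−pH) = 10^(−2.43) = 3.715e-03 M. For HA ⇌ H⁺ + A⁻, Ka = [H⁺][A⁻]/[HA] = [H⁺]² / ([HA]₀ − [H⁺]) = (3.715e-03)² / (0.067 − 3.715e-03) = 2.18e-04.

K_a = 2.18e-04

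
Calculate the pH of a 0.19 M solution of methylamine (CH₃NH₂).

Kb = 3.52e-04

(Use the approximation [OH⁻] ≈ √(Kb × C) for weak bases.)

[OH⁻] = √(Kb × C) = √(3.52e-04 × 0.19) = 8.1780e-03. pOH = 2.09, pH = 14 - pOH

pH = 11.91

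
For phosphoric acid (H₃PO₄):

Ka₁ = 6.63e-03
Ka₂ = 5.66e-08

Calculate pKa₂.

pKa₂ = -log(Ka₂) = -log(5.66e-08) = 7.25.

pK_{a2} = 7.25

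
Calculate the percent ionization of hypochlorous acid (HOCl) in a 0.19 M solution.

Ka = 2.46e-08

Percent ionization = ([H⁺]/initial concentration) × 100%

Using Ka equilibrium: x² + Ka×x - Ka×C = 0. Solving: [H⁺] = 6.8354e-05. Percent = (6.8354e-05/0.19) × 100

Percent ionization = 0.036%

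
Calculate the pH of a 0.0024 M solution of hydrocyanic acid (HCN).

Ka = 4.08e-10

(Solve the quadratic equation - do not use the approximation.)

x² + Ka×x - Ka×C = 0. Using quadratic formula: [H⁺] = 9.8934e-07

pH = 6.00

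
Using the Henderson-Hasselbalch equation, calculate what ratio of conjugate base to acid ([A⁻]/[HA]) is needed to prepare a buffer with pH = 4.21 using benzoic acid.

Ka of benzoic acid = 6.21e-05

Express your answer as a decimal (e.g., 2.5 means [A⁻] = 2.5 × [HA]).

pKa = -log(6.21e-05) = 4.2069. pH = pKa + log([A⁻]/[HA]), so log([A⁻]/[HA]) = pH − pKa = 4.21 − 4.2069 = 0.0031. [A⁻]/[HA] = 10^(0.0031) = 1.01

[A⁻]/[HA] = 1.01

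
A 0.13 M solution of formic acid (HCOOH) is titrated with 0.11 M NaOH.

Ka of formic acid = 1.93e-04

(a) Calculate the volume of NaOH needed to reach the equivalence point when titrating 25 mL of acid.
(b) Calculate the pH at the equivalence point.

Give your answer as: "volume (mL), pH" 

moles acid = 0.13 × 25/1000 = 0.00325 mol; V_base = moles/0.11 × 1000 = 29.5 mL. At equivalence only the conjugate base is present: [A⁻] = 0.00325/0.055 = 5.9583e-02 M. Kb = Kw/Ka = 5.18e-11; [OH⁻] = √(Kb × [A⁻]) = 1.7570e-06; pOH = 5.76; pH = 14 - pOH = 8.24.

V = 29.5 mL, pH = 8.24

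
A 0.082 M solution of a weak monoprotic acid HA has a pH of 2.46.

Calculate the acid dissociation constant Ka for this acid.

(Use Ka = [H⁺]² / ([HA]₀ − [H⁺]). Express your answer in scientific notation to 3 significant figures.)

[H⁺] = 10^(−pH) = 10^(−2.46) = 3.467e-03 M. For HA ⇌ H⁺ + A⁻, Ka = [H⁺][A⁻]/[HA] = [H⁺]² / ([HA]₀ − [H⁺]) = (3.467e-03)² / (0.082 − 3.467e-03) = 1.53e-04.

K_a = 1.53e-04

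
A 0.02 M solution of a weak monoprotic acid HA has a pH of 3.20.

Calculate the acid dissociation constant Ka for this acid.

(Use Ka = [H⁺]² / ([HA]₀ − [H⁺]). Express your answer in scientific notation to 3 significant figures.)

[H⁺] = 10^(−pH) = 10^(−3.20) = 6.310e-04 M. For HA ⇌ H⁺ + A⁻, Ka = [H⁺][A⁻]/[HA] = [H⁺]² / ([HA]₀ − [H⁺]) = (6.310e-04)² / (0.02 − 6.310e-04) = 2.06e-05.

K_a = 2.06e-05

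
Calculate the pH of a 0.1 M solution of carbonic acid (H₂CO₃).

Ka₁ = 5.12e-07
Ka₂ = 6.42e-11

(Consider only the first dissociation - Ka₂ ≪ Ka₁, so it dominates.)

First dissociation dominates. From Ka₁ = [H⁺][HA⁻]/[H₂A], x² + Ka₁·x − Ka₁·C = 0 with C = 0.1 M and Ka₁ = 5.12e-07. Solving: [H⁺] = (−Ka₁ + √(Ka₁² + 4·Ka₁·C)) / 2 = 2.2602e-04 M. pH = -log(2.2602e-04) = 3.65.

pH = 3.65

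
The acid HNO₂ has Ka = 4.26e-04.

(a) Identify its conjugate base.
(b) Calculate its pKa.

(a) The conjugate base is formed by removing one H⁺ from HNO₂, giving NO₂⁻. (b) pKa = -log(Ka) = -log(4.26e-04) = 3.37.

Conjugate base: NO₂⁻; pK_a = 3.37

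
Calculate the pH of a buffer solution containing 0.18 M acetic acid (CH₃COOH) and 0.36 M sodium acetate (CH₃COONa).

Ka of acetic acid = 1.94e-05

pKa = -log(1.94e-05) = 4.71. pH = pKa + log([A⁻]/[HA]) = 4.71 + log(0.36/0.18)

pH = 5.01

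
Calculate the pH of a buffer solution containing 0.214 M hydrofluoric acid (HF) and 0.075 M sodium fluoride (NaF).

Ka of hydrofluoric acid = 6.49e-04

pKa = -log(6.49e-04) = 3.19. pH = pKa + log([A⁻]/[HA]) = 3.19 + log(0.075/0.214)

pH = 2.73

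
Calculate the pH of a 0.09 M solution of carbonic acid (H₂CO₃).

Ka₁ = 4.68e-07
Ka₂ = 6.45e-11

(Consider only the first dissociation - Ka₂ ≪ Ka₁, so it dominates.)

First dissociation dominates. From Ka₁ = [H⁺][HA⁻]/[H₂A], x² + Ka₁·x − Ka₁·C = 0 with C = 0.09 M and Ka₁ = 4.68e-07. Solving: [H⁺] = (−Ka₁ + √(Ka₁² + 4·Ka₁·C)) / 2 = 2.0500e-04 M. pH = -log(2.0500e-04) = 3.69.

pH = 3.69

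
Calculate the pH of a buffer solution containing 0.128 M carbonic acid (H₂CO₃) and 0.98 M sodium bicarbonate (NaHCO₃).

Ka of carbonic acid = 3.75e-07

pKa = -log(3.75e-07) = 6.43. pH = pKa + log([A⁻]/[HA]) = 6.43 + log(0.98/0.128)

pH = 7.31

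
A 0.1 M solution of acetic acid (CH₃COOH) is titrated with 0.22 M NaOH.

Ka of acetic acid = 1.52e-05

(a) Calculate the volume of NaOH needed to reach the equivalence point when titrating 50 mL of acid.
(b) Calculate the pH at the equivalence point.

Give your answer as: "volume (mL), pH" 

moles acid = 0.1 × 50/1000 = 0.005 mol; V_base = moles/0.22 × 1000 = 22.7 mL. At equivalence only the conjugate base is present: [A⁻] = 0.005/0.073 = 6.8750e-02 M. Kb = Kw/Ka = 6.58e-10; [OH⁻] = √(Kb × [A⁻]) = 6.7253e-06; pOH = 5.17; pH = 14 - pOH = 8.83.

V = 22.7 mL, pH = 8.83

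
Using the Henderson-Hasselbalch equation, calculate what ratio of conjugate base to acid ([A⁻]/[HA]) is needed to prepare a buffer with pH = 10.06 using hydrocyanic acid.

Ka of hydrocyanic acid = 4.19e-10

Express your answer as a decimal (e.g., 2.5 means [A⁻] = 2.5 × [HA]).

pKa = -log(4.19e-10) = 9.3778. pH = pKa + log([A⁻]/[HA]), so log([A⁻]/[HA]) = pH − pKa = 10.06 − 9.3778 = 0.6822. [A⁻]/[HA] = 10^(0.6822) = 4.81

[A⁻]/[HA] = 4.81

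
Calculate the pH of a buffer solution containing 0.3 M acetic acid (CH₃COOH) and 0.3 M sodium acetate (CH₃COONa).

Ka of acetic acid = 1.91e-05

pKa = -log(1.91e-05) = 4.72. pH = pKa + log([A⁻]/[HA]) = 4.72 + log(0.3/0.3)

pH = 4.72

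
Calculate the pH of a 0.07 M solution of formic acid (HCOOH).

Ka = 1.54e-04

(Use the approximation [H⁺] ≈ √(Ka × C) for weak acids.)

[H⁺] = √(Ka × C) = √(1.54e-04 × 0.07) = 3.2833e-03. pH = -log(3.2833e-03)

pH = 2.48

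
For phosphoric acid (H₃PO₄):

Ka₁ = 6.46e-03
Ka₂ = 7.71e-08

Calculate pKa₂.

pKa₂ = -log(Ka₂) = -log(7.71e-08) = 7.11.

pK_{a2} = 7.11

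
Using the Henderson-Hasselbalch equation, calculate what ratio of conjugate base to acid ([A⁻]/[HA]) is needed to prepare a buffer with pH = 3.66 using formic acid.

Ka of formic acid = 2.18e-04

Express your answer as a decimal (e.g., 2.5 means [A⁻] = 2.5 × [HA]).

pKa = -log(2.18e-04) = 3.6615. pH = pKa + log([A⁻]/[HA]), so log([A⁻]/[HA]) = pH − pKa = 3.66 − 3.6615 = -0.0015. [A⁻]/[HA] = 10^(-0.0015) = 0.996

[A⁻]/[HA] = 0.996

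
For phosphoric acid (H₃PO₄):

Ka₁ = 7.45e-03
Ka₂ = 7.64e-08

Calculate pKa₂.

pKa₂ = -log(Ka₂) = -log(7.64e-08) = 7.12.

pK_{a2} = 7.12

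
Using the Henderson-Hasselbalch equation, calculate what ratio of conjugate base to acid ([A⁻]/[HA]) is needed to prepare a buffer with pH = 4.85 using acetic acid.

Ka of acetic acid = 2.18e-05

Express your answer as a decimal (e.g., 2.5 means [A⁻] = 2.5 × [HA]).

pKa = -log(2.18e-05) = 4.6615. pH = pKa + log([A⁻]/[HA]), so log([A⁻]/[HA]) = pH − pKa = 4.85 − 4.6615 = 0.1885. [A⁻]/[HA] = 10^(0.1885) = 1.54

[A⁻]/[HA] = 1.54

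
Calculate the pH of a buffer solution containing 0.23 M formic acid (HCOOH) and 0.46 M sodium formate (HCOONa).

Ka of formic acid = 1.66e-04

pKa = -log(1.66e-04) = 3.78. pH = pKa + log([A⁻]/[HA]) = 3.78 + log(0.46/0.23)

pH = 4.08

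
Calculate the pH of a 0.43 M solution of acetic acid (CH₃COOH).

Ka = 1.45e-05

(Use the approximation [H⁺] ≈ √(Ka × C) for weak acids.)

[H⁺] = √(Ka × C) = √(1.45e-05 × 0.43) = 2.4970e-03. pH = -log(2.4970e-03)

pH = 2.60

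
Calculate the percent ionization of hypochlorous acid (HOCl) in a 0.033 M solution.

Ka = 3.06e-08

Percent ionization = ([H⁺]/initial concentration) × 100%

Using Ka equilibrium: x² + Ka×x - Ka×C = 0. Solving: [H⁺] = 3.1762e-05. Percent = (3.1762e-05/0.033) × 100

Percent ionization = 0.0962%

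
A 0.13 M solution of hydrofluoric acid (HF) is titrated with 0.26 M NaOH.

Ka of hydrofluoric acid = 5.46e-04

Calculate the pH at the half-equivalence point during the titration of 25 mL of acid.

At half-equivalence [HA] = [A⁻], so Henderson-Hasselbalch gives pH = pKa = -log(5.46e-04) = 3.26.

pH = pKa = 3.26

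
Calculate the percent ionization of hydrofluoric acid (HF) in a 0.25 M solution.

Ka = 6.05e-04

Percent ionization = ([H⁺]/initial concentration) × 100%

Using Ka equilibrium: x² + Ka×x - Ka×C = 0. Solving: [H⁺] = 1.2000e-02. Percent = (1.2000e-02/0.25) × 100

Percent ionization = 4.8%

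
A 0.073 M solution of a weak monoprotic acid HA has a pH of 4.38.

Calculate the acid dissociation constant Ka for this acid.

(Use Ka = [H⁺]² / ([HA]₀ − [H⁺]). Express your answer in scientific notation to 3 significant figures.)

[H⁺] = 10^(−pH) = 10^(−4.38) = 4.169e-05 M. For HA ⇌ H⁺ + A⁻, Ka = [H⁺][A⁻]/[HA] = [H⁺]² / ([HA]₀ − [H⁺]) = (4.169e-05)² / (0.073 − 4.169e-05) = 2.38e-08.

K_a = 2.38e-08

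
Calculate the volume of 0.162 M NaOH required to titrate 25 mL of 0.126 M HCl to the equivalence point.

At equivalence: moles acid = moles base. moles HCl = 0.126 × 25/1000 = 0.00315 mol. V_base = moles / 0.162 × 1000 = 19.4 mL.

V_{base} = 19.4 mL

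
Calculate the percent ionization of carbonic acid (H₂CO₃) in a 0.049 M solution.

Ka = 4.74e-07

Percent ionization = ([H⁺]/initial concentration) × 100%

Using Ka equilibrium: x² + Ka×x - Ka×C = 0. Solving: [H⁺] = 1.5216e-04. Percent = (1.5216e-04/0.049) × 100

Percent ionization = 0.311%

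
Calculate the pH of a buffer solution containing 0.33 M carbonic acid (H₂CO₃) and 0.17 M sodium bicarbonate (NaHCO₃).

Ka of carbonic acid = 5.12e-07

pKa = -log(5.12e-07) = 6.29. pH = pKa + log([A⁻]/[HA]) = 6.29 + log(0.17/0.33)

pH = 6.00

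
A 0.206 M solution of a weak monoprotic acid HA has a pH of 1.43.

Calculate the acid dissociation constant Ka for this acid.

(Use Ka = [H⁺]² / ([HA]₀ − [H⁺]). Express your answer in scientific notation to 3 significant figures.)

[H⁺] = 10^(−pH) = 10^(−1.43) = 3.715e-02 M. For HA ⇌ H⁺ + A⁻, Ka = [H⁺][A⁻]/[HA] = [H⁺]² / ([HA]₀ − [H⁺]) = (3.715e-02)² / (0.206 − 3.715e-02) = 8.18e-03.

K_a = 8.18e-03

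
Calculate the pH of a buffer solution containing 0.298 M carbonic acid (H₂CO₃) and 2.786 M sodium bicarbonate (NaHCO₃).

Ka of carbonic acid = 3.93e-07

pKa = -log(3.93e-07) = 6.41. pH = pKa + log([A⁻]/[HA]) = 6.41 + log(2.786/0.298)

pH = 7.38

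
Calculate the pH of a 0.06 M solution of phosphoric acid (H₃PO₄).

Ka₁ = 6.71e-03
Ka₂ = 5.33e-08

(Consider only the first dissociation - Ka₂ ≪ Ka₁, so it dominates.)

First dissociation dominates. From Ka₁ = [H⁺][HA⁻]/[H₂A], x² + Ka₁·x − Ka₁·C = 0 with C = 0.06 M and Ka₁ = 6.71e-03. Solving: [H⁺] = (−Ka₁ + √(Ka₁² + 4·Ka₁·C)) / 2 = 1.6988e-02 M. pH = -log(1.6988e-02) = 1.77.

pH = 1.77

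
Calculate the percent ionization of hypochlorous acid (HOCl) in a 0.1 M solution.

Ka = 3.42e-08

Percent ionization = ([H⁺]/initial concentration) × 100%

Using Ka equilibrium: x² + Ka×x - Ka×C = 0. Solving: [H⁺] = 5.8464e-05. Percent = (5.8464e-05/0.1) × 100

Percent ionization = 0.0585%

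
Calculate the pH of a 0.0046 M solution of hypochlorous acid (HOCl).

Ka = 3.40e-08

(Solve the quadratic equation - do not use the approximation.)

x² + Ka×x - Ka×C = 0. Using quadratic formula: [H⁺] = 1.2489e-05

pH = 4.90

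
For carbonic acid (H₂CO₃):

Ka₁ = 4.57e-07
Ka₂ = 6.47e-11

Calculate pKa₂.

pKa₂ = -log(Ka₂) = -log(6.47e-11) = 10.19.

pK_{a2} = 10.19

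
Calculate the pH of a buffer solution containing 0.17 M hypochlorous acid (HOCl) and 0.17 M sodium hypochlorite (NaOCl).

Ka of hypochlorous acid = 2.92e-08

pKa = -log(2.92e-08) = 7.53. pH = pKa + log([A⁻]/[HA]) = 7.53 + log(0.17/0.17)

pH = 7.53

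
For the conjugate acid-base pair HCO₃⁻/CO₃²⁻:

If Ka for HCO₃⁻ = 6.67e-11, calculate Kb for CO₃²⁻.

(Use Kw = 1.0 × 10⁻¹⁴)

For a conjugate pair Ka × Kb = Kw, so Kb = Kw/Ka = 1.0 × 10⁻¹⁴ / 6.67e-11 = 1.50e-04.

K_b = 1.50e-04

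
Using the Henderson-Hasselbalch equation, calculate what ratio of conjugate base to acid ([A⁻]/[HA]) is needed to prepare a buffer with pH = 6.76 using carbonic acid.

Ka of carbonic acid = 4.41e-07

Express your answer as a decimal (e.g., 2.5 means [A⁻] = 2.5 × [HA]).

pKa = -log(4.41e-07) = 6.3556. pH = pKa + log([A⁻]/[HA]), so log([A⁻]/[HA]) = pH − pKa = 6.76 − 6.3556 = 0.4044. [A⁻]/[HA] = 10^(0.4044) = 2.54

[A⁻]/[HA] = 2.54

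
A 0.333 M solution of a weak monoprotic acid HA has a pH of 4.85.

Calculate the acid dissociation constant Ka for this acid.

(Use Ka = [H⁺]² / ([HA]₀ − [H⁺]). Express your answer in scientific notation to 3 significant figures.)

[H⁺] = 10^(−pH) = 10^(−4.85) = 1.413e-05 M. For HA ⇌ H⁺ + A⁻, Ka = [H⁺][A⁻]/[HA] = [H⁺]² / ([HA]₀ − [H⁺]) = (1.413e-05)² / (0.333 − 1.413e-05) = 5.99e-10.

K_a = 5.99e-10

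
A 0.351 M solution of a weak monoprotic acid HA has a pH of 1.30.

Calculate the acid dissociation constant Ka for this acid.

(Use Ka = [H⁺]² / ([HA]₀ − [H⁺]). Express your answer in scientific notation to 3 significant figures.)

[H⁺] = 10^(−pH) = 10^(−1.30) = 5.012e-02 M. For HA ⇌ H⁺ + A⁻, Ka = [H⁺][A⁻]/[HA] = [H⁺]² / ([HA]₀ − [H⁺]) = (5.012e-02)² / (0.351 − 5.012e-02) = 8.35e-03.

K_a = 8.35e-03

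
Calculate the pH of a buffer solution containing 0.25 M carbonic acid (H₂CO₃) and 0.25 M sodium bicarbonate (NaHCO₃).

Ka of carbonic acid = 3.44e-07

pKa = -log(3.44e-07) = 6.46. pH = pKa + log([A⁻]/[HA]) = 6.46 + log(0.25/0.25)

pH = 6.46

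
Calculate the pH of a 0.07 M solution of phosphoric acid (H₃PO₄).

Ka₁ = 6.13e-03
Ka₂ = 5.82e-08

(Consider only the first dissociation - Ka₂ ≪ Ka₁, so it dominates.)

First dissociation dominates. From Ka₁ = [H⁺][HA⁻]/[H₂A], x² + Ka₁·x − Ka₁·C = 0 with C = 0.07 M and Ka₁ = 6.13e-03. Solving: [H⁺] = (−Ka₁ + √(Ka₁² + 4·Ka₁·C)) / 2 = 1.7875e-02 M. pH = -log(1.7875e-02) = 1.75.

pH = 1.75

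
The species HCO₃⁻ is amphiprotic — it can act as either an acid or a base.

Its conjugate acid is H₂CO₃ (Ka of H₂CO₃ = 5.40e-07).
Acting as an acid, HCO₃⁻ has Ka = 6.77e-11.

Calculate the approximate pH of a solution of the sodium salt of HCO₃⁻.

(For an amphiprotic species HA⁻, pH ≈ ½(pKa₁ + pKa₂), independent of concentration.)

pKa₁ = -log(5.40e-07) = 6.27; pKa₂ = -log(6.77e-11) = 10.17. For an amphiprotic species, pH ≈ ½(pKa₁ + pKa₂) = ½(6.27 + 10.17) = 8.22.

pH = 8.22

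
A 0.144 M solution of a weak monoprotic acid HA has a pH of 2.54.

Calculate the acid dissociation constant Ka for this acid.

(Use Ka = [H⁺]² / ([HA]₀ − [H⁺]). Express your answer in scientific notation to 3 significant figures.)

[H⁺] = 10^(−pH) = 10^(−2.54) = 2.884e-03 M. For HA ⇌ H⁺ + A⁻, Ka = [H⁺][A⁻]/[HA] = [H⁺]² / ([HA]₀ − [H⁺]) = (2.884e-03)² / (0.144 − 2.884e-03) = 5.89e-05.

K_a = 5.89e-05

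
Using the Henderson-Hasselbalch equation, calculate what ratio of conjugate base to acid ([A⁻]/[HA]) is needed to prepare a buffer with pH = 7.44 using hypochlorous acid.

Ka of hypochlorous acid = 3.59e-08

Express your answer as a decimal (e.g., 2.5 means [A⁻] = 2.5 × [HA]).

pKa = -log(3.59e-08) = 7.4449. pH = pKa + log([A⁻]/[HA]), so log([A⁻]/[HA]) = pH − pKa = 7.44 − 7.4449 = -0.0049. [A⁻]/[HA] = 10^(-0.0049) = 0.989

[A⁻]/[HA] = 0.989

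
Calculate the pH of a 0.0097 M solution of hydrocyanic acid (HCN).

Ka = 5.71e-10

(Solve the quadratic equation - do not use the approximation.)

x² + Ka×x - Ka×C = 0. Using quadratic formula: [H⁺] = 2.3532e-06

pH = 5.63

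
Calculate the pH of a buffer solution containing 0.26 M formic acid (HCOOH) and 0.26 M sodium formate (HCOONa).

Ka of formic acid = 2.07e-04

pKa = -log(2.07e-04) = 3.68. pH = pKa + log([A⁻]/[HA]) = 3.68 + log(0.26/0.26)

pH = 3.68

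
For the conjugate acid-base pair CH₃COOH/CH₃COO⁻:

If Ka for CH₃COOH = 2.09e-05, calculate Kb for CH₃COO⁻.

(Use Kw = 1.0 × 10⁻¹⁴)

For a conjugate pair Ka × Kb = Kw, so Kb = Kw/Ka = 1.0 × 10⁻¹⁴ / 2.09e-05 = 4.78e-10.

K_b = 4.78e-10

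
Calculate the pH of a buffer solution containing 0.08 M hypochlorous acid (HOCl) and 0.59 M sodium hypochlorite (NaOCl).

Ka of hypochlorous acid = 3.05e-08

pKa = -log(3.05e-08) = 7.52. pH = pKa + log([A⁻]/[HA]) = 7.52 + log(0.59/0.08)

pH = 8.38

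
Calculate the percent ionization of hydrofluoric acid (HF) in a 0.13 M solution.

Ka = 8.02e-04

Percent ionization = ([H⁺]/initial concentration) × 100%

Using Ka equilibrium: x² + Ka×x - Ka×C = 0. Solving: [H⁺] = 9.8176e-03. Percent = (9.8176e-03/0.13) × 100

Percent ionization = 7.55%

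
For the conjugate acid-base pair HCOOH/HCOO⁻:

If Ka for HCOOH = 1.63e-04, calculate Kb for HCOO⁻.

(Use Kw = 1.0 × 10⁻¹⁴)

For a conjugate pair Ka × Kb = Kw, so Kb = Kw/Ka = 1.0 × 10⁻¹⁴ / 1.63e-04 = 6.13e-11.

K_b = 6.13e-11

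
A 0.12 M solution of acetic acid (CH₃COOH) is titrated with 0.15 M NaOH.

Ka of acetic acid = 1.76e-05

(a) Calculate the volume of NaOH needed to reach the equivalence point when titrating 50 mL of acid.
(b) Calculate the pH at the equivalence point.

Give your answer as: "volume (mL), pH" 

moles acid = 0.12 × 50/1000 = 0.006 mol; V_base = moles/0.15 × 1000 = 40.0 mL. At equivalence only the conjugate base is present: [A⁻] = 0.006/0.090 = 6.6667e-02 M. Kb = Kw/Ka = 5.68e-10; [OH⁻] = √(Kb × [A⁻]) = 6.1546e-06; pOH = 5.21; pH = 14 - pOH = 8.79.

V = 40.0 mL, pH = 8.79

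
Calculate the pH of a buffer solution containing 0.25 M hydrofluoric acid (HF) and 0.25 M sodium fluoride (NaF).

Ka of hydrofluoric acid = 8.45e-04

pKa = -log(8.45e-04) = 3.07. pH = pKa + log([A⁻]/[HA]) = 3.07 + log(0.25/0.25)

pH = 3.07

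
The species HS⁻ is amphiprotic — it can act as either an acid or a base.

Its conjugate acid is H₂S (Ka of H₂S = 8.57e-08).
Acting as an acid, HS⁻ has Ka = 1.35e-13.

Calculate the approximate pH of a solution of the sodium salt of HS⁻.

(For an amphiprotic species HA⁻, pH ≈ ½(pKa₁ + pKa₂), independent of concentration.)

pKa₁ = -log(8.57e-08) = 7.07; pKa₂ = -log(1.35e-13) = 12.87. For an amphiprotic species, pH ≈ ½(pKa₁ + pKa₂) = ½(7.07 + 12.87) = 9.97.

pH = 9.97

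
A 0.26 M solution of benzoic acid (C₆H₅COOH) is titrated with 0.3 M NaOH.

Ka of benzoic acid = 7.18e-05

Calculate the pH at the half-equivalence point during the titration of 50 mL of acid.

At half-equivalence [HA] = [A⁻], so Henderson-Hasselbalch gives pH = pKa = -log(7.18e-05) = 4.14.

pH = pKa = 4.14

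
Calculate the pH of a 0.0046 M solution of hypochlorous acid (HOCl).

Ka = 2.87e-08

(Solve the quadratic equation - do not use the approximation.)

x² + Ka×x - Ka×C = 0. Using quadratic formula: [H⁺] = 1.1476e-05

pH = 4.94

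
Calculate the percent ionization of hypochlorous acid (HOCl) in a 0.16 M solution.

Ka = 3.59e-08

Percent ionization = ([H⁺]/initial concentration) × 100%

Using Ka equilibrium: x² + Ka×x - Ka×C = 0. Solving: [H⁺] = 7.5771e-05. Percent = (7.5771e-05/0.16) × 100

Percent ionization = 0.0474%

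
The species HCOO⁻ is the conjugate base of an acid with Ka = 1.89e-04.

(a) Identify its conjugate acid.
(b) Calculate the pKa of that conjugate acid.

(a) The conjugate acid is formed by adding one H⁺ to HCOO⁻, giving HCOOH. (b) pKa = -log(Ka) = -log(1.89e-04) = 3.72.

Conjugate acid: HCOOH; pK_a = 3.72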